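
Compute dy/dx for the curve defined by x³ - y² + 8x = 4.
Apply d/dx to both sides, remembering that y depends on x. Each occurrence of y therefore brings in a y' = dy/dx via the chain rule.

With F(x, y) equal to the left-hand side minus the right, differentiate F term by term:
  d/dx[x^3] = 3x^2
  d/dx[8x] = 8
  d/dx[-y^2] = -2y·y'
  d/dx[-4] = 0
Adding these up, d/dx[F] = 0 becomes
  (3x^2 + 8) + (-2y)·y' = 0,
so isolating y',
  dy/dx = -(3x^2 + 8)/(-2y) = (3x^2 + 8)/(2y)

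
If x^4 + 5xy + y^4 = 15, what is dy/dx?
Apply d/dx to both sides, remembering that y depends on x. Each occurrence of y therefore brings in a y' = dy/dx via the chain rule.

With F(x, y) equal to the left-hand side minus the right, differentiate F term by term:
  d/dx[x^4] = 4x^3
  d/dx[5xy] = 5x·y' + 5y
  d/dx[y^4] = 4y^3·y'
  d/dx[-15] = 0
Adding these up, d/dx[F] = 0 becomes
  (4x^3 + 5y) + (5x + 4y^3)·y' = 0,
so isolating y',
  dy/dx = -(4x^3 + 5y)/(5x + 4y^3) = (-4x^3 - 5y)/(5x + 4y^3)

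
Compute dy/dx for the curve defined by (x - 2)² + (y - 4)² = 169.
Take d/dx of both sides. Since y is implicitly a function of x, the chain rule attaches a y' = dy/dx factor whenever we differentiate through y.

Set F(x, y) = (left side) − (right side), so the curve is F = 0. Differentiating each term of F:
  d/dx[(x - 2)^2] = 2x - 4
  d/dx[(y - 4)^2] = 2·y'(y - 4)
  d/dx[-169] = 0

Collecting, the y'-free part is the partial derivative in x and the y' coefficient is the partial derivative in y:
  ∂F/∂x = 2x - 4
  ∂F/∂y = 2y - 8

so d/dx[F(x, y(x))] = ∂F/∂x + (∂F/∂y)·y' = 0. Rearranging,
  dy/dx = -(∂F/∂x)/(∂F/∂y) = -(2x - 4)/(2y - 8) = (2 - x)/(y - 4)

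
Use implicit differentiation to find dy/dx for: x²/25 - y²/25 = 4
Differentiate both sides with respect to x, treating y as y(x). By the chain rule, any term containing y contributes a factor of y' = dy/dx when we differentiate it.

Move every term to one side and write the relation as F(x, y) = 0. Term by term,
  d/dx[x^2/25] = 2x/25
  d/dx[-y^2/25] = -2y·y'/25
  d/dx[-4] = 0

The pieces without y' make up ∂F/∂x and the coefficient of y' is ∂F/∂y:
  ∂F/∂x = 2x/25,
  ∂F/∂y = -2y/25.

Since d/dx[F] = ∂F/∂x + (∂F/∂y)·y' = 0, solve for y':
  (∂F/∂y)·y' = -∂F/∂x
  dy/dx = -(∂F/∂x)/(∂F/∂y) = -(2x/25)/(-2y/25) = x/y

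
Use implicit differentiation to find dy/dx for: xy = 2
Take d/dx of both sides. Since y is implicitly a function of x, the chain rule attaches a y' = dy/dx factor whenever we differentiate through y.

Set F(x, y) = (left side) − (right side), so the curve is F = 0. Differentiating each term of F:
  d/dx[xy] = x·y' + y
  d/dx[-2] = 0

Collecting, the y'-free part is the partial derivative in x and the y' coefficient is the partial derivative in y:
  ∂F/∂x = y
  ∂F/∂y = x

so d/dx[F(x, y(x))] = ∂F/∂x + (∂F/∂y)·y' = 0. Rearranging,
  dy/dx = -(∂F/∂x)/(∂F/∂y) = -(y)/(x) = -y/x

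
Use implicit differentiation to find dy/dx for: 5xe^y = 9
Differentiate the relation implicitly: treat y = y(x) and apply the chain rule, so every y-derivative picks up a y' = dy/dx factor.

With everything moved to the left-hand side, differentiate term by term:
  d/dx[5x·e^(y)] = 5x·y'·e^(y) + 5e^(y)
  d/dx[-9] = 0

Separating the contributions that come from x directly and those that come through y:
  without y':      5e^(y)
  multiplying y':  5x·e^(y)

so (5e^(y)) + (5x·e^(y))·y' = 0, and therefore
  dy/dx = -(5e^(y))/(5x·e^(y)) = -1/x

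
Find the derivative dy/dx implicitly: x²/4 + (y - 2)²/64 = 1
Differentiate both sides with respect to x, treating y as y(x). By the chain rule, any term containing y contributes a factor of y' = dy/dx when we differentiate it.

Move every term to one side and write the relation as F(x, y) = 0. Term by term,
  d/dx[x^2/4] = x/2
  d/dx[(y - 2)^2/64] = y'(y - 2)/32
  d/dx[-1] = 0

The pieces without y' make up ∂F/∂x and the coefficient of y' is ∂F/∂y:
  ∂F/∂x = x/2,
  ∂F/∂y = y/32 - 1/16.

Since d/dx[F] = ∂F/∂x + (∂F/∂y)·y' = 0, solve for y':
  (∂F/∂y)·y' = -∂F/∂x
  dy/dx = -(∂F/∂x)/(∂F/∂y) = -(x/2)/(y/32 - 1/16)
        = -(x/2)/((y - 2)/32) = -16x/(y - 2)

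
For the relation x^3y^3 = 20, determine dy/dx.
Differentiate both sides with respect to x, treating y as y(x). By the chain rule, any term containing y contributes a factor of y' = dy/dx when we differentiate it.

Move every term to one side and write the relation as F(x, y) = 0. Term by term,
  d/dx[x^3y^3] = 3x^3y^2·y' + 3x^2y^3
  d/dx[-20] = 0

The pieces without y' make up ∂F/∂x and the coefficient of y' is ∂F/∂y:
  ∂F/∂x = 3x^2y^3,
  ∂F/∂y = 3x^3y^2.

Since d/dx[F] = ∂F/∂x + (∂F/∂y)·y' = 0, solve for y':
  (∂F/∂y)·y' = -∂F/∂x
  dy/dx = -(∂F/∂x)/(∂F/∂y) = -(3x^2y^3)/(3x^3y^2) = -y/x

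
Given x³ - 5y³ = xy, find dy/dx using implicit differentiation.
Take d/dx of both sides. Since y is implicitly a function of x, the chain rule attaches a y' = dy/dx factor whenever we differentiate through y.

Set F(x, y) = (left side) − (right side), so the curve is F = 0. Differentiating each term of F:
  d/dx[x^3] = 3x^2
  d/dx[-xy] = -x·y' - y
  d/dx[-5y^3] = -15y^2·y'

Collecting, the y'-free part is the partial derivative in x and the y' coefficient is the partial derivative in y:
  ∂F/∂x = 3x^2 - y
  ∂F/∂y = -x - 15y^2

so d/dx[F(x, y(x))] = ∂F/∂x + (∂F/∂y)·y' = 0. Rearranging,
  dy/dx = -(∂F/∂x)/(∂F/∂y) = -(3x^2 - y)/(-x - 15y^2) = (3x^2 - y)/(x + 15y^2)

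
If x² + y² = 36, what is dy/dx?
Apply d/dx to both sides, remembering that y depends on x. Each occurrence of y therefore brings in a y' = dy/dx via the chain rule.

With F(x, y) equal to the left-hand side minus the right, differentiate F term by term:
  d/dx[x^2] = 2x
  d/dx[y^2] = 2y·y'
  d/dx[-36] = 0
Adding these up, d/dx[F] = 0 becomes
  (2x) + (2y)·y' = 0,
so isolating y',
  dy/dx = -(2x)/(2y) = -x/y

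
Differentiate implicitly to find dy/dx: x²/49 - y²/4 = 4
Differentiate the relation implicitly: treat y = y(x) and apply the chain rule, so every y-derivative picks up a y' = dy/dx factor.

With everything moved to the left-hand side, differentiate term by term:
  d/dx[x^2/49] = 2x/49
  d/dx[-y^2/4] = -y·y'/2
  d/dx[-4] = 0

Separating the contributions that come from x directly and those that come through y:
  without y':      2x/49
  multiplying y':  -y/2

so (2x/49) + (-y/2)·y' = 0, and therefore
  dy/dx = -(2x/49)/(-y/2) = 4x/(49y)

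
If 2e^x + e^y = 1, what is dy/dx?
Apply d/dx to both sides, remembering that y depends on x. Each occurrence of y therefore brings in a y' = dy/dx via the chain rule.

With F(x, y) equal to the left-hand side minus the right, differentiate F term by term:
  d/dx[2e^(x)] = 2e^(x)
  d/dx[e^(y)] = y'·e^(y)
  d/dx[-1] = 0
Adding these up, d/dx[F] = 0 becomes
  (2e^(x)) + (e^(y))·y' = 0,
so isolating y',
  dy/dx = -(2e^(x))/(e^(y)) = -2e^(x - y)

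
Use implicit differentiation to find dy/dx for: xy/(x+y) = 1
Take d/dx of both sides. Since y is implicitly a function of x, the chain rule attaches a y' = dy/dx factor whenever we differentiate through y.

Set F(x, y) = (left side) − (right side), so the curve is F = 0. Differentiating each term of F:
  d/dx[xy/(x + y)] = xy(-y' - 1)/(x + y)^2 + x·y'/(x + y) + y/(x + y)
  d/dx[-1] = 0

Collecting, the y'-free part is the partial derivative in x and the y' coefficient is the partial derivative in y:
  ∂F/∂x = -xy/(x + y)^2 + y/(x + y)
  ∂F/∂y = -xy/(x + y)^2 + x/(x + y)

so d/dx[F(x, y(x))] = ∂F/∂x + (∂F/∂y)·y' = 0. Rearranging,
  dy/dx = -(∂F/∂x)/(∂F/∂y) = -(-xy/(x + y)^2 + y/(x + y))/(-xy/(x + y)^2 + x/(x + y))
        = -(y^2/(x + y)^2)/(x^2/(x + y)^2) = -y^2/x^2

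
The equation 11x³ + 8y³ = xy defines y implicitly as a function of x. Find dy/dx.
Differentiate both sides with respect to x, treating y as y(x). By the chain rule, any term containing y contributes a factor of y' = dy/dx when we differentiate it.

Move every term to one side and write the relation as F(x, y) = 0. Term by term,
  d/dx[11x^3] = 33x^2
  d/dx[-xy] = -x·y' - y
  d/dx[8y^3] = 24y^2·y'

The pieces without y' make up ∂F/∂x and the coefficient of y' is ∂F/∂y:
  ∂F/∂x = 33x^2 - y,
  ∂F/∂y = -x + 24y^2.

Since d/dx[F] = ∂F/∂x + (∂F/∂y)·y' = 0, solve for y':
  (∂F/∂y)·y' = -∂F/∂x
  dy/dx = -(∂F/∂x)/(∂F/∂y) = -(33x^2 - y)/(-x + 24y^2) = (33x^2 - y)/(x - 24y^2)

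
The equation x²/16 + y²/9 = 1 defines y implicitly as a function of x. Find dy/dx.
Take d/dx of both sides. Since y is implicitly a function of x, the chain rule attaches a y' = dy/dx factor whenever we differentiate through y.

Set F(x, y) = (left side) − (right side), so the curve is F = 0. Differentiating each term of F:
  d/dx[x^2/16] = x/8
  d/dx[y^2/9] = 2y·y'/9
  d/dx[-1] = 0

Collecting, the y'-free part is the partial derivative in x and the y' coefficient is the partial derivative in y:
  ∂F/∂x = x/8
  ∂F/∂y = 2y/9

so d/dx[F(x, y(x))] = ∂F/∂x + (∂F/∂y)·y' = 0. Rearranging,
  dy/dx = -(∂F/∂x)/(∂F/∂y) = -(x/8)/(2y/9) = -9x/(16y)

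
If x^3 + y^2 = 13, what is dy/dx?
Differentiate the relation implicitly: treat y = y(x) and apply the chain rule, so every y-derivative picks up a y' = dy/dx factor.

With everything moved to the left-hand side, differentiate term by term:
  d/dx[x^3] = 3x^2
  d/dx[y^2] = 2y·y'
  d/dx[-13] = 0

Separating the contributions that come from x directly and those that come through y:
  without y':      3x^2
  multiplying y':  2y

so (3x^2) + (2y)·y' = 0, and therefore
  dy/dx = -(3x^2)/(2y) = -3x^2/(2y)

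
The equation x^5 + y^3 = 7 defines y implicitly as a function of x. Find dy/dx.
Differentiate the relation implicitly: treat y = y(x) and apply the chain rule, so every y-derivative picks up a y' = dy/dx factor.

With everything moved to the left-hand side, differentiate term by term:
  d/dx[x^5] = 5x^4
  d/dx[y^3] = 3y^2·y'
  d/dx[-7] = 0

Separating the contributions that come from x directly and those that come through y:
  without y':      5x^4
  multiplying y':  3y^2

so (5x^4) + (3y^2)·y' = 0, and therefore
  dy/dx = -(5x^4)/(3y^2) = -5x^4/(3y^2)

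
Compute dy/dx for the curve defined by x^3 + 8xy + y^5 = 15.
Take d/dx of both sides. Since y is implicitly a function of x, the chain rule attaches a y' = dy/dx factor whenever we differentiate through y.

Set F(x, y) = (left side) − (right side), so the curve is F = 0. Differentiating each term of F:
  d/dx[x^3] = 3x^2
  d/dx[8xy] = 8x·y' + 8y
  d/dx[y^5] = 5y^4·y'
  d/dx[-15] = 0

Collecting, the y'-free part is the partial derivative in x and the y' coefficient is the partial derivative in y:
  ∂F/∂x = 3x^2 + 8y
  ∂F/∂y = 8x + 5y^4

so d/dx[F(x, y(x))] = ∂F/∂x + (∂F/∂y)·y' = 0. Rearranging,
  dy/dx = -(∂F/∂x)/(∂F/∂y) = -(3x^2 + 8y)/(8x + 5y^4) = (-3x^2 - 8y)/(8x + 5y^4)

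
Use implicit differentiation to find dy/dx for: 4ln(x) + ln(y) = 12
Apply d/dx to both sides, remembering that y depends on x. Each occurrence of y therefore brings in a y' = dy/dx via the chain rule.

With F(x, y) equal to the left-hand side minus the right, differentiate F term by term:
  d/dx[4ln(x)] = 4/x
  d/dx[ln(y)] = y'/y
  d/dx[-12] = 0
Adding these up, d/dx[F] = 0 becomes
  (4/x) + (1/y)·y' = 0,
so isolating y',
  dy/dx = -(4/x)/(1/y) = -4y/x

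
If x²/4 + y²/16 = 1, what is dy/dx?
Take d/dx of both sides. Since y is implicitly a function of x, the chain rule attaches a y' = dy/dx factor whenever we differentiate through y.

Set F(x, y) = (left side) − (right side), so the curve is F = 0. Differentiating each term of F:
  d/dx[x^2/4] = x/2
  d/dx[y^2/16] = y·y'/8
  d/dx[-1] = 0

Collecting, the y'-free part is the partial derivative in x and the y' coefficient is the partial derivative in y:
  ∂F/∂x = x/2
  ∂F/∂y = y/8

so d/dx[F(x, y(x))] = ∂F/∂x + (∂F/∂y)·y' = 0. Rearranging,
  dy/dx = -(∂F/∂x)/(∂F/∂y) = -(x/2)/(y/8) = -4x/y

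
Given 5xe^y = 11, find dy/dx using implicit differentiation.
Apply d/dx to both sides, remembering that y depends on x. Each occurrence of y therefore brings in a y' = dy/dx via the chain rule.

With F(x, y) equal to the left-hand side minus the right, differentiate F term by term:
  d/dx[5x·e^(y)] = 5x·y'·e^(y) + 5e^(y)
  d/dx[-11] = 0
Adding these up, d/dx[F] = 0 becomes
  (5e^(y)) + (5x·e^(y))·y' = 0,
so isolating y',
  dy/dx = -(5e^(y))/(5x·e^(y)) = -1/x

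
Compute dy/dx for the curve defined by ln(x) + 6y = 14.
Take d/dx of both sides. Since y is implicitly a function of x, the chain rule attaches a y' = dy/dx factor whenever we differentiate through y.

Set F(x, y) = (left side) − (right side), so the curve is F = 0. Differentiating each term of F:
  d/dx[6y] = 6·y'
  d/dx[ln(x)] = 1/x
  d/dx[-14] = 0

Collecting, the y'-free part is the partial derivative in x and the y' coefficient is the partial derivative in y:
  ∂F/∂x = 1/x
  ∂F/∂y = 6

so d/dx[F(x, y(x))] = ∂F/∂x + (∂F/∂y)·y' = 0. Rearranging,
  dy/dx = -(∂F/∂x)/(∂F/∂y) = -(1/x)/(6) = -1/(6x)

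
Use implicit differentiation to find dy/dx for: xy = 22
Differentiate the relation implicitly: treat y = y(x) and apply the chain rule, so every y-derivative picks up a y' = dy/dx factor.

With everything moved to the left-hand side, differentiate term by term:
  d/dx[xy] = x·y' + y
  d/dx[-22] = 0

Separating the contributions that come from x directly and those that come through y:
  without y':      y
  multiplying y':  x

so (y) + (x)·y' = 0, and therefore
  dy/dx = -(y)/(x) = -y/x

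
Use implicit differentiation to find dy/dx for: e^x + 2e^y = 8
Apply d/dx to both sides, remembering that y depends on x. Each occurrence of y therefore brings in a y' = dy/dx via the chain rule.

With F(x, y) equal to the left-hand side minus the right, differentiate F term by term:
  d/dx[e^(x)] = e^(x)
  d/dx[2e^(y)] = 2·y'·e^(y)
  d/dx[-8] = 0
Adding these up, d/dx[F] = 0 becomes
  (e^(x)) + (2e^(y))·y' = 0,
so isolating y',
  dy/dx = -(e^(x))/(2e^(y)) = -e^(x - y)/2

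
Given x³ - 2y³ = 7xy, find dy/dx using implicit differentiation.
Take d/dx of both sides. Since y is implicitly a function of x, the chain rule attaches a y' = dy/dx factor whenever we differentiate through y.

Set F(x, y) = (left side) − (right side), so the curve is F = 0. Differentiating each term of F:
  d/dx[x^3] = 3x^2
  d/dx[-7xy] = -7x·y' - 7y
  d/dx[-2y^3] = -6y^2·y'

Collecting, the y'-free part is the partial derivative in x and the y' coefficient is the partial derivative in y:
  ∂F/∂x = 3x^2 - 7y
  ∂F/∂y = -7x - 6y^2

so d/dx[F(x, y(x))] = ∂F/∂x + (∂F/∂y)·y' = 0. Rearranging,
  dy/dx = -(∂F/∂x)/(∂F/∂y) = -(3x^2 - 7y)/(-7x - 6y^2) = (3x^2 - 7y)/(7x + 6y^2)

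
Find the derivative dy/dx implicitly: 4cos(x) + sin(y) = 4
Apply d/dx to both sides, remembering that y depends on x. Each occurrence of y therefore brings in a y' = dy/dx via the chain rule.

With F(x, y) equal to the left-hand side minus the right, differentiate F term by term:
  d/dx[sin(y)] = y'·cos(y)
  d/dx[4cos(x)] = -4sin(x)
  d/dx[-4] = 0
Adding these up, d/dx[F] = 0 becomes
  (-4sin(x)) + (cos(y))·y' = 0,
so isolating y',
  dy/dx = -(-4sin(x))/(cos(y)) = 4sin(x)/cos(y)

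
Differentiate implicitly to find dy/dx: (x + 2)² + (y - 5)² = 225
Differentiate both sides with respect to x, treating y as y(x). By the chain rule, any term containing y contributes a factor of y' = dy/dx when we differentiate it.

Move every term to one side and write the relation as F(x, y) = 0. Term by term,
  d/dx[(x + 2)^2] = 2x + 4
  d/dx[(y - 5)^2] = 2·y'(y - 5)
  d/dx[-225] = 0

The pieces without y' make up ∂F/∂x and the coefficient of y' is ∂F/∂y:
  ∂F/∂x = 2x + 4,
  ∂F/∂y = 2y - 10.

Since d/dx[F] = ∂F/∂x + (∂F/∂y)·y' = 0, solve for y':
  (∂F/∂y)·y' = -∂F/∂x
  dy/dx = -(∂F/∂x)/(∂F/∂y) = -(2x + 4)/(2y - 10) = (-x - 2)/(y - 5)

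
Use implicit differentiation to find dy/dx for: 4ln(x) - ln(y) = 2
Differentiate both sides with respect to x, treating y as y(x). By the chain rule, any term containing y contributes a factor of y' = dy/dx when we differentiate it.

Move every term to one side and write the relation as F(x, y) = 0. Term by term,
  d/dx[4ln(x)] = 4/x
  d/dx[-ln(y)] = -y'/y
  d/dx[-2] = 0

The pieces without y' make up ∂F/∂x and the coefficient of y' is ∂F/∂y:
  ∂F/∂x = 4/x,
  ∂F/∂y = -1/y.

Since d/dx[F] = ∂F/∂x + (∂F/∂y)·y' = 0, solve for y':
  (∂F/∂y)·y' = -∂F/∂x
  dy/dx = -(∂F/∂x)/(∂F/∂y) = -(4/x)/(-1/y) = 4y/x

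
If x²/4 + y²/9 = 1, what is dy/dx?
Take d/dx of both sides. Since y is implicitly a function of x, the chain rule attaches a y' = dy/dx factor whenever we differentiate through y.

Set F(x, y) = (left side) − (right side), so the curve is F = 0. Differentiating each term of F:
  d/dx[x^2/4] = x/2
  d/dx[y^2/9] = 2y·y'/9
  d/dx[-1] = 0

Collecting, the y'-free part is the partial derivative in x and the y' coefficient is the partial derivative in y:
  ∂F/∂x = x/2
  ∂F/∂y = 2y/9

so d/dx[F(x, y(x))] = ∂F/∂x + (∂F/∂y)·y' = 0. Rearranging,
  dy/dx = -(∂F/∂x)/(∂F/∂y) = -(x/2)/(2y/9) = -9x/(4y)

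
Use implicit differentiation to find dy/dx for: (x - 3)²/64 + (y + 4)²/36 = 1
Take d/dx of both sides. Since y is implicitly a function of x, the chain rule attaches a y' = dy/dx factor whenever we differentiate through y.

Set F(x, y) = (left side) − (right side), so the curve is F = 0. Differentiating each term of F:
  d/dx[(x - 3)^2/64] = x/32 - 3/32
  d/dx[(y + 4)^2/36] = y'(y + 4)/18
  d/dx[-1] = 0

Collecting, the y'-free part is the partial derivative in x and the y' coefficient is the partial derivative in y:
  ∂F/∂x = x/32 - 3/32
  ∂F/∂y = y/18 + 2/9

so d/dx[F(x, y(x))] = ∂F/∂x + (∂F/∂y)·y' = 0. Rearranging,
  dy/dx = -(∂F/∂x)/(∂F/∂y) = -(x/32 - 3/32)/(y/18 + 2/9)
        = -((x - 3)/32)/((y + 4)/18) = 9(3 - x)/(16(y + 4))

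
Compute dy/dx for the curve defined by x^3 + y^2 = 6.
Apply d/dx to both sides, remembering that y depends on x. Each occurrence of y therefore brings in a y' = dy/dx via the chain rule.

With F(x, y) equal to the left-hand side minus the right, differentiate F term by term:
  d/dx[x^3] = 3x^2
  d/dx[y^2] = 2y·y'
  d/dx[-6] = 0
Adding these up, d/dx[F] = 0 becomes
  (3x^2) + (2y)·y' = 0,
so isolating y',
  dy/dx = -(3x^2)/(2y) = -3x^2/(2y)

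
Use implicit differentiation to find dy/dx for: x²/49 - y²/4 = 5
Apply d/dx to both sides, remembering that y depends on x. Each occurrence of y therefore brings in a y' = dy/dx via the chain rule.

With F(x, y) equal to the left-hand side minus the right, differentiate F term by term:
  d/dx[x^2/49] = 2x/49
  d/dx[-y^2/4] = -y·y'/2
  d/dx[-5] = 0
Adding these up, d/dx[F] = 0 becomes
  (2x/49) + (-y/2)·y' = 0,
so isolating y',
  dy/dx = -(2x/49)/(-y/2) = 4x/(49y)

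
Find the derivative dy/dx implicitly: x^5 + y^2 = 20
Apply d/dx to both sides, remembering that y depends on x. Each occurrence of y therefore brings in a y' = dy/dx via the chain rule.

With F(x, y) equal to the left-hand side minus the right, differentiate F term by term:
  d/dx[x^5] = 5x^4
  d/dx[y^2] = 2y·y'
  d/dx[-20] = 0
Adding these up, d/dx[F] = 0 becomes
  (5x^4) + (2y)·y' = 0,
so isolating y',
  dy/dx = -(5x^4)/(2y) = -5x^4/(2y)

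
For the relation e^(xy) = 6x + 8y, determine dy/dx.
Differentiate the relation implicitly: treat y = y(x) and apply the chain rule, so every y-derivative picks up a y' = dy/dx factor.

With everything moved to the left-hand side, differentiate term by term:
  d/dx[-6x] = -6
  d/dx[-8y] = -8·y'
  d/dx[e^(xy)] = (x·y' + y)·e^(xy)

Separating the contributions that come from x directly and those that come through y:
  without y':      y·e^(xy) - 6
  multiplying y':  x·e^(xy) - 8

so (y·e^(xy) - 6) + (x·e^(xy) - 8)·y' = 0, and therefore
  dy/dx = -(y·e^(xy) - 6)/(x·e^(xy) - 8) = (-y·e^(xy) + 6)/(x·e^(xy) - 8)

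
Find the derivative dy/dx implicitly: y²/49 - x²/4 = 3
Differentiate the relation implicitly: treat y = y(x) and apply the chain rule, so every y-derivative picks up a y' = dy/dx factor.

With everything moved to the left-hand side, differentiate term by term:
  d/dx[-x^2/4] = -x/2
  d/dx[y^2/49] = 2y·y'/49
  d/dx[-3] = 0

Separating the contributions that come from x directly and those that come through y:
  without y':      -x/2
  multiplying y':  2y/49

so (-x/2) + (2y/49)·y' = 0, and therefore
  dy/dx = -(-x/2)/(2y/49) = 49x/(4y)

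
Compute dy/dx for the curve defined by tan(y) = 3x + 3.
Apply d/dx to both sides, remembering that y depends on x. Each occurrence of y therefore brings in a y' = dy/dx via the chain rule.

With F(x, y) equal to the left-hand side minus the right, differentiate F term by term:
  d/dx[-3x] = -3
  d/dx[tan(y)] = y'(tan(y)^2 + 1)
  d/dx[-3] = 0
Adding these up, d/dx[F] = 0 becomes
  (-3) + (tan(y)^2 + 1)·y' = 0,
so isolating y',
  dy/dx = -(-3)/(tan(y)^2 + 1) = 3cos(y)^2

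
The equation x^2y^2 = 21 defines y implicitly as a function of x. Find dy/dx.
Apply d/dx to both sides, remembering that y depends on x. Each occurrence of y therefore brings in a y' = dy/dx via the chain rule.

With F(x, y) equal to the left-hand side minus the right, differentiate F term by term:
  d/dx[x^2y^2] = 2x^2y·y' + 2xy^2
  d/dx[-21] = 0
Adding these up, d/dx[F] = 0 becomes
  (2xy^2) + (2x^2y)·y' = 0,
so isolating y',
  dy/dx = -(2xy^2)/(2x^2y) = -y/x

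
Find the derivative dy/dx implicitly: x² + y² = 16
Differentiate both sides with respect to x, treating y as y(x). By the chain rule, any term containing y contributes a factor of y' = dy/dx when we differentiate it.

Move every term to one side and write the relation as F(x, y) = 0. Term by term,
  d/dx[x^2] = 2x
  d/dx[y^2] = 2y·y'
  d/dx[-16] = 0

The pieces without y' make up ∂F/∂x and the coefficient of y' is ∂F/∂y:
  ∂F/∂x = 2x,
  ∂F/∂y = 2y.

Since d/dx[F] = ∂F/∂x + (∂F/∂y)·y' = 0, solve for y':
  (∂F/∂y)·y' = -∂F/∂x
  dy/dx = -(∂F/∂x)/(∂F/∂y) = -(2x)/(2y) = -x/y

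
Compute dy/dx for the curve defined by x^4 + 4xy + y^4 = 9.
Take d/dx of both sides. Since y is implicitly a function of x, the chain rule attaches a y' = dy/dx factor whenever we differentiate through y.

Set F(x, y) = (left side) − (right side), so the curve is F = 0. Differentiating each term of F:
  d/dx[x^4] = 4x^3
  d/dx[4xy] = 4x·y' + 4y
  d/dx[y^4] = 4y^3·y'
  d/dx[-9] = 0

Collecting, the y'-free part is the partial derivative in x and the y' coefficient is the partial derivative in y:
  ∂F/∂x = 4x^3 + 4y
  ∂F/∂y = 4x + 4y^3

so d/dx[F(x, y(x))] = ∂F/∂x + (∂F/∂y)·y' = 0. Rearranging,
  dy/dx = -(∂F/∂x)/(∂F/∂y) = -(4x^3 + 4y)/(4x + 4y^3) = (-x^3 - y)/(x + y^3)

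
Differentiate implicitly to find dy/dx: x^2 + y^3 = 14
Apply d/dx to both sides, remembering that y depends on x. Each occurrence of y therefore brings in a y' = dy/dx via the chain rule.

With F(x, y) equal to the left-hand side minus the right, differentiate F term by term:
  d/dx[x^2] = 2x
  d/dx[y^3] = 3y^2·y'
  d/dx[-14] = 0
Adding these up, d/dx[F] = 0 becomes
  (2x) + (3y^2)·y' = 0,
so isolating y',
  dy/dx = -(2x)/(3y^2) = -2x/(3y^2)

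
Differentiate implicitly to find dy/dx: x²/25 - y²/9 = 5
Apply d/dx to both sides, remembering that y depends on x. Each occurrence of y therefore brings in a y' = dy/dx via the chain rule.

With F(x, y) equal to the left-hand side minus the right, differentiate F term by term:
  d/dx[x^2/25] = 2x/25
  d/dx[-y^2/9] = -2y·y'/9
  d/dx[-5] = 0
Adding these up, d/dx[F] = 0 becomes
  (2x/25) + (-2y/9)·y' = 0,
so isolating y',
  dy/dx = -(2x/25)/(-2y/9) = 9x/(25y)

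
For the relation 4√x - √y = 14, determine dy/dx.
Take d/dx of both sides. Since y is implicitly a function of x, the chain rule attaches a y' = dy/dx factor whenever we differentiate through y.

Set F(x, y) = (left side) − (right side), so the curve is F = 0. Differentiating each term of F:
  d/dx[4√(x)] = 2/√(x)
  d/dx[-√(y)] = -y'/(2√(y))
  d/dx[-14] = 0

Collecting, the y'-free part is the partial derivative in x and the y' coefficient is the partial derivative in y:
  ∂F/∂x = 2/√(x)
  ∂F/∂y = -1/(2√(y))

so d/dx[F(x, y(x))] = ∂F/∂x + (∂F/∂y)·y' = 0. Rearranging,
  dy/dx = -(∂F/∂x)/(∂F/∂y) = -(2/√(x))/(-1/(2√(y))) = 4√(y)/√(x)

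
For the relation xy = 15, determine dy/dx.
Differentiate both sides with respect to x, treating y as y(x). By the chain rule, any term containing y contributes a factor of y' = dy/dx when we differentiate it.

Move every term to one side and write the relation as F(x, y) = 0. Term by term,
  d/dx[xy] = x·y' + y
  d/dx[-15] = 0

The pieces without y' make up ∂F/∂x and the coefficient of y' is ∂F/∂y:
  ∂F/∂x = y,
  ∂F/∂y = x.

Since d/dx[F] = ∂F/∂x + (∂F/∂y)·y' = 0, solve for y':
  (∂F/∂y)·y' = -∂F/∂x
  dy/dx = -(∂F/∂x)/(∂F/∂y) = -(y)/(x) = -y/x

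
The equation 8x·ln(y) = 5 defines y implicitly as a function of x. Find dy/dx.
Apply d/dx to both sides, remembering that y depends on x. Each occurrence of y therefore brings in a y' = dy/dx via the chain rule.

With F(x, y) equal to the left-hand side minus the right, differentiate F term by term:
  d/dx[8x·ln(y)] = 8x·y'/y + 8ln(y)
  d/dx[-5] = 0
Adding these up, d/dx[F] = 0 becomes
  (8ln(y)) + (8x/y)·y' = 0,
so isolating y',
  dy/dx = -(8ln(y))/(8x/y) = -y·ln(y)/x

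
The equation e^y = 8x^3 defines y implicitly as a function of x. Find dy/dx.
Take d/dx of both sides. Since y is implicitly a function of x, the chain rule attaches a y' = dy/dx factor whenever we differentiate through y.

Set F(x, y) = (left side) − (right side), so the curve is F = 0. Differentiating each term of F:
  d/dx[-8x^3] = -24x^2
  d/dx[e^(y)] = y'·e^(y)

Collecting, the y'-free part is the partial derivative in x and the y' coefficient is the partial derivative in y:
  ∂F/∂x = -24x^2
  ∂F/∂y = e^(y)

so d/dx[F(x, y(x))] = ∂F/∂x + (∂F/∂y)·y' = 0. Rearranging,
  dy/dx = -(∂F/∂x)/(∂F/∂y) = -(-24x^2)/(e^(y)) = 24x^2e^(-y)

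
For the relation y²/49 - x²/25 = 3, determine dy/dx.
Take d/dx of both sides. Since y is implicitly a function of x, the chain rule attaches a y' = dy/dx factor whenever we differentiate through y.

Set F(x, y) = (left side) − (right side), so the curve is F = 0. Differentiating each term of F:
  d/dx[-x^2/25] = -2x/25
  d/dx[y^2/49] = 2y·y'/49
  d/dx[-3] = 0

Collecting, the y'-free part is the partial derivative in x and the y' coefficient is the partial derivative in y:
  ∂F/∂x = -2x/25
  ∂F/∂y = 2y/49

so d/dx[F(x, y(x))] = ∂F/∂x + (∂F/∂y)·y' = 0. Rearranging,
  dy/dx = -(∂F/∂x)/(∂F/∂y) = -(-2x/25)/(2y/49) = 49x/(25y)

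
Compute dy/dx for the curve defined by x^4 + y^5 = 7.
Differentiate the relation implicitly: treat y = y(x) and apply the chain rule, so every y-derivative picks up a y' = dy/dx factor.

With everything moved to the left-hand side, differentiate term by term:
  d/dx[x^4] = 4x^3
  d/dx[y^5] = 5y^4·y'
  d/dx[-7] = 0

Separating the contributions that come from x directly and those that come through y:
  without y':      4x^3
  multiplying y':  5y^4

so (4x^3) + (5y^4)·y' = 0, and therefore
  dy/dx = -(4x^3)/(5y^4) = -4x^3/(5y^4)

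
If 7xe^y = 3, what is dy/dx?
Differentiate both sides with respect to x, treating y as y(x). By the chain rule, any term containing y contributes a factor of y' = dy/dx when we differentiate it.

Move every term to one side and write the relation as F(x, y) = 0. Term by term,
  d/dx[7x·e^(y)] = 7x·y'·e^(y) + 7e^(y)
  d/dx[-3] = 0

The pieces without y' make up ∂F/∂x and the coefficient of y' is ∂F/∂y:
  ∂F/∂x = 7e^(y),
  ∂F/∂y = 7x·e^(y).

Since d/dx[F] = ∂F/∂x + (∂F/∂y)·y' = 0, solve for y':
  (∂F/∂y)·y' = -∂F/∂x
  dy/dx = -(∂F/∂x)/(∂F/∂y) = -(7e^(y))/(7x·e^(y)) = -1/x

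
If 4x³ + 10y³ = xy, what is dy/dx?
Apply d/dx to both sides, remembering that y depends on x. Each occurrence of y therefore brings in a y' = dy/dx via the chain rule.

With F(x, y) equal to the left-hand side minus the right, differentiate F term by term:
  d/dx[4x^3] = 12x^2
  d/dx[-xy] = -x·y' - y
  d/dx[10y^3] = 30y^2·y'
Adding these up, d/dx[F] = 0 becomes
  (12x^2 - y) + (-x + 30y^2)·y' = 0,
so isolating y',
  dy/dx = -(12x^2 - y)/(-x + 30y^2) = (12x^2 - y)/(x - 30y^2)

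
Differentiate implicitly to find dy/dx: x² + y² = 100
Differentiate the relation implicitly: treat y = y(x) and apply the chain rule, so every y-derivative picks up a y' = dy/dx factor.

With everything moved to the left-hand side, differentiate term by term:
  d/dx[x^2] = 2x
  d/dx[y^2] = 2y·y'
  d/dx[-100] = 0

Separating the contributions that come from x directly and those that come through y:
  without y':      2x
  multiplying y':  2y

so (2x) + (2y)·y' = 0, and therefore
  dy/dx = -(2x)/(2y) = -x/y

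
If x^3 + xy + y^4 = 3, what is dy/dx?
Differentiate both sides with respect to x, treating y as y(x). By the chain rule, any term containing y contributes a factor of y' = dy/dx when we differentiate it.

Move every term to one side and write the relation as F(x, y) = 0. Term by term,
  d/dx[x^3] = 3x^2
  d/dx[xy] = x·y' + y
  d/dx[y^4] = 4y^3·y'
  d/dx[-3] = 0

The pieces without y' make up ∂F/∂x and the coefficient of y' is ∂F/∂y:
  ∂F/∂x = 3x^2 + y,
  ∂F/∂y = x + 4y^3.

Since d/dx[F] = ∂F/∂x + (∂F/∂y)·y' = 0, solve for y':
  (∂F/∂y)·y' = -∂F/∂x
  dy/dx = -(∂F/∂x)/(∂F/∂y) = -(3x^2 + y)/(x + 4y^3) = (-3x^2 - y)/(x + 4y^3)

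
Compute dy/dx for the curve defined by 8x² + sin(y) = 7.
Differentiate the relation implicitly: treat y = y(x) and apply the chain rule, so every y-derivative picks up a y' = dy/dx factor.

With everything moved to the left-hand side, differentiate term by term:
  d/dx[8x^2] = 16x
  d/dx[sin(y)] = y'·cos(y)
  d/dx[-7] = 0

Separating the contributions that come from x directly and those that come through y:
  without y':      16x
  multiplying y':  cos(y)

so (16x) + (cos(y))·y' = 0, and therefore
  dy/dx = -(16x)/(cos(y)) = -16x/cos(y)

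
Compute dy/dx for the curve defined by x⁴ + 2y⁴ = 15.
Apply d/dx to both sides, remembering that y depends on x. Each occurrence of y therefore brings in a y' = dy/dx via the chain rule.

With F(x, y) equal to the left-hand side minus the right, differentiate F term by term:
  d/dx[x^4] = 4x^3
  d/dx[2y^4] = 8y^3·y'
  d/dx[-15] = 0
Adding these up, d/dx[F] = 0 becomes
  (4x^3) + (8y^3)·y' = 0,
so isolating y',
  dy/dx = -(4x^3)/(8y^3) = -x^3/(2y^3)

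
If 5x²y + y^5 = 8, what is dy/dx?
Differentiate the relation implicitly: treat y = y(x) and apply the chain rule, so every y-derivative picks up a y' = dy/dx factor.

With everything moved to the left-hand side, differentiate term by term:
  d/dx[5x^2y] = 5x^2·y' + 10xy
  d/dx[y^5] = 5y^4·y'
  d/dx[-8] = 0

Separating the contributions that come from x directly and those that come through y:
  without y':      10xy
  multiplying y':  5x^2 + 5y^4

so (10xy) + (5x^2 + 5y^4)·y' = 0, and therefore
  dy/dx = -(10xy)/(5x^2 + 5y^4) = -2xy/(x^2 + y^4)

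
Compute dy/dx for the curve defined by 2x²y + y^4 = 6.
Differentiate both sides with respect to x, treating y as y(x). By the chain rule, any term containing y contributes a factor of y' = dy/dx when we differentiate it.

Move every term to one side and write the relation as F(x, y) = 0. Term by term,
  d/dx[2x^2y] = 2x^2·y' + 4xy
  d/dx[y^4] = 4y^3·y'
  d/dx[-6] = 0

The pieces without y' make up ∂F/∂x and the coefficient of y' is ∂F/∂y:
  ∂F/∂x = 4xy,
  ∂F/∂y = 2x^2 + 4y^3.

Since d/dx[F] = ∂F/∂x + (∂F/∂y)·y' = 0, solve for y':
  (∂F/∂y)·y' = -∂F/∂x
  dy/dx = -(∂F/∂x)/(∂F/∂y) = -(4xy)/(2x^2 + 4y^3) = -2xy/(x^2 + 2y^3)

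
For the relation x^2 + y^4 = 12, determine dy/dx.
Differentiate both sides with respect to x, treating y as y(x). By the chain rule, any term containing y contributes a factor of y' = dy/dx when we differentiate it.

Move every term to one side and write the relation as F(x, y) = 0. Term by term,
  d/dx[x^2] = 2x
  d/dx[y^4] = 4y^3·y'
  d/dx[-12] = 0

The pieces without y' make up ∂F/∂x and the coefficient of y' is ∂F/∂y:
  ∂F/∂x = 2x,
  ∂F/∂y = 4y^3.

Since d/dx[F] = ∂F/∂x + (∂F/∂y)·y' = 0, solve for y':
  (∂F/∂y)·y' = -∂F/∂x
  dy/dx = -(∂F/∂x)/(∂F/∂y) = -(2x)/(4y^3) = -x/(2y^3)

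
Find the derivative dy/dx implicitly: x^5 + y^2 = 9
Differentiate the relation implicitly: treat y = y(x) and apply the chain rule, so every y-derivative picks up a y' = dy/dx factor.

With everything moved to the left-hand side, differentiate term by term:
  d/dx[x^5] = 5x^4
  d/dx[y^2] = 2y·y'
  d/dx[-9] = 0

Separating the contributions that come from x directly and those that come through y:
  without y':      5x^4
  multiplying y':  2y

so (5x^4) + (2y)·y' = 0, and therefore
  dy/dx = -(5x^4)/(2y) = -5x^4/(2y)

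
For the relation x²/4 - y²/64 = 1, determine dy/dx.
Differentiate the relation implicitly: treat y = y(x) and apply the chain rule, so every y-derivative picks up a y' = dy/dx factor.

With everything moved to the left-hand side, differentiate term by term:
  d/dx[x^2/4] = x/2
  d/dx[-y^2/64] = -y·y'/32
  d/dx[-1] = 0

Separating the contributions that come from x directly and those that come through y:
  without y':      x/2
  multiplying y':  -y/32

so (x/2) + (-y/32)·y' = 0, and therefore
  dy/dx = -(x/2)/(-y/32) = 16x/y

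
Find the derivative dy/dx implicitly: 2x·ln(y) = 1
Differentiate the relation implicitly: treat y = y(x) and apply the chain rule, so every y-derivative picks up a y' = dy/dx factor.

With everything moved to the left-hand side, differentiate term by term:
  d/dx[2x·ln(y)] = 2x·y'/y + 2ln(y)
  d/dx[-1] = 0

Separating the contributions that come from x directly and those that come through y:
  without y':      2ln(y)
  multiplying y':  2x/y

so (2ln(y)) + (2x/y)·y' = 0, and therefore
  dy/dx = -(2ln(y))/(2x/y) = -y·ln(y)/x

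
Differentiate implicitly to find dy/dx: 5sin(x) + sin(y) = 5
Differentiate both sides with respect to x, treating y as y(x). By the chain rule, any term containing y contributes a factor of y' = dy/dx when we differentiate it.

Move every term to one side and write the relation as F(x, y) = 0. Term by term,
  d/dx[5sin(x)] = 5cos(x)
  d/dx[sin(y)] = y'·cos(y)
  d/dx[-5] = 0

The pieces without y' make up ∂F/∂x and the coefficient of y' is ∂F/∂y:
  ∂F/∂x = 5cos(x),
  ∂F/∂y = cos(y).

Since d/dx[F] = ∂F/∂x + (∂F/∂y)·y' = 0, solve for y':
  (∂F/∂y)·y' = -∂F/∂x
  dy/dx = -(∂F/∂x)/(∂F/∂y) = -(5cos(x))/(cos(y)) = -5cos(x)/cos(y)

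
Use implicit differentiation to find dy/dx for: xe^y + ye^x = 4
Differentiate the relation implicitly: treat y = y(x) and apply the chain rule, so every y-derivative picks up a y' = dy/dx factor.

With everything moved to the left-hand side, differentiate term by term:
  d/dx[x·e^(y)] = x·y'·e^(y) + e^(y)
  d/dx[y·e^(x)] = y·e^(x) + y'·e^(x)
  d/dx[-4] = 0

Separating the contributions that come from x directly and those that come through y:
  without y':      y·e^(x) + e^(y)
  multiplying y':  x·e^(y) + e^(x)

so (y·e^(x) + e^(y)) + (x·e^(y) + e^(x))·y' = 0, and therefore
  dy/dx = -(y·e^(x) + e^(y))/(x·e^(y) + e^(x)) = (-y·e^(x) - e^(y))/(x·e^(y) + e^(x))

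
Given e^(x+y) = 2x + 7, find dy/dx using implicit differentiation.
Differentiate the relation implicitly: treat y = y(x) and apply the chain rule, so every y-derivative picks up a y' = dy/dx factor.

With everything moved to the left-hand side, differentiate term by term:
  d/dx[-2x] = -2
  d/dx[e^(x + y)] = (y' + 1)·e^(x + y)
  d/dx[-7] = 0

Separating the contributions that come from x directly and those that come through y:
  without y':      e^(x + y) - 2
  multiplying y':  e^(x + y)

so (e^(x + y) - 2) + (e^(x + y))·y' = 0, and therefore
  dy/dx = -(e^(x + y) - 2)/(e^(x + y)) = 2e^(-x - y) - 1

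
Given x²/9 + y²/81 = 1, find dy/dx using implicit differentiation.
Differentiate both sides with respect to x, treating y as y(x). By the chain rule, any term containing y contributes a factor of y' = dy/dx when we differentiate it.

Move every term to one side and write the relation as F(x, y) = 0. Term by term,
  d/dx[x^2/9] = 2x/9
  d/dx[y^2/81] = 2y·y'/81
  d/dx[-1] = 0

The pieces without y' make up ∂F/∂x and the coefficient of y' is ∂F/∂y:
  ∂F/∂x = 2x/9,
  ∂F/∂y = 2y/81.

Since d/dx[F] = ∂F/∂x + (∂F/∂y)·y' = 0, solve for y':
  (∂F/∂y)·y' = -∂F/∂x
  dy/dx = -(∂F/∂x)/(∂F/∂y) = -(2x/9)/(2y/81) = -9x/y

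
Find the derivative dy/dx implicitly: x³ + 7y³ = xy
Take d/dx of both sides. Since y is implicitly a function of x, the chain rule attaches a y' = dy/dx factor whenever we differentiate through y.

Set F(x, y) = (left side) − (right side), so the curve is F = 0. Differentiating each term of F:
  d/dx[x^3] = 3x^2
  d/dx[-xy] = -x·y' - y
  d/dx[7y^3] = 21y^2·y'

Collecting, the y'-free part is the partial derivative in x and the y' coefficient is the partial derivative in y:
  ∂F/∂x = 3x^2 - y
  ∂F/∂y = -x + 21y^2

so d/dx[F(x, y(x))] = ∂F/∂x + (∂F/∂y)·y' = 0. Rearranging,
  dy/dx = -(∂F/∂x)/(∂F/∂y) = -(3x^2 - y)/(-x + 21y^2) = (3x^2 - y)/(x - 21y^2)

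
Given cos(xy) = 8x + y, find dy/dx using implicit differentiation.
Differentiate the relation implicitly: treat y = y(x) and apply the chain rule, so every y-derivative picks up a y' = dy/dx factor.

With everything moved to the left-hand side, differentiate term by term:
  d/dx[-8x] = -8
  d/dx[-y] = -y'
  d/dx[cos(xy)] = -(x·y' + y)·sin(xy)

Separating the contributions that come from x directly and those that come through y:
  without y':      -y·sin(xy) - 8
  multiplying y':  -x·sin(xy) - 1

so (-y·sin(xy) - 8) + (-x·sin(xy) - 1)·y' = 0, and therefore
  dy/dx = -(-y·sin(xy) - 8)/(-x·sin(xy) - 1) = -(y·sin(xy) + 8)/(x·sin(xy) + 1)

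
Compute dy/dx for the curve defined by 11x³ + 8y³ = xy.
Take d/dx of both sides. Since y is implicitly a function of x, the chain rule attaches a y' = dy/dx factor whenever we differentiate through y.

Set F(x, y) = (left side) − (right side), so the curve is F = 0. Differentiating each term of F:
  d/dx[11x^3] = 33x^2
  d/dx[-xy] = -x·y' - y
  d/dx[8y^3] = 24y^2·y'

Collecting, the y'-free part is the partial derivative in x and the y' coefficient is the partial derivative in y:
  ∂F/∂x = 33x^2 - y
  ∂F/∂y = -x + 24y^2

so d/dx[F(x, y(x))] = ∂F/∂x + (∂F/∂y)·y' = 0. Rearranging,
  dy/dx = -(∂F/∂x)/(∂F/∂y) = -(33x^2 - y)/(-x + 24y^2) = (33x^2 - y)/(x - 24y^2)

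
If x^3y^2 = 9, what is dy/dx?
Differentiate the relation implicitly: treat y = y(x) and apply the chain rule, so every y-derivative picks up a y' = dy/dx factor.

With everything moved to the left-hand side, differentiate term by term:
  d/dx[x^3y^2] = 2x^3y·y' + 3x^2y^2
  d/dx[-9] = 0

Separating the contributions that come from x directly and those that come through y:
  without y':      3x^2y^2
  multiplying y':  2x^3y

so (3x^2y^2) + (2x^3y)·y' = 0, and therefore
  dy/dx = -(3x^2y^2)/(2x^3y) = -3y/(2x)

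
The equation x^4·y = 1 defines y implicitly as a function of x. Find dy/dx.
Take d/dx of both sides. Since y is implicitly a function of x, the chain rule attaches a y' = dy/dx factor whenever we differentiate through y.

Set F(x, y) = (left side) − (right side), so the curve is F = 0. Differentiating each term of F:
  d/dx[x^4y] = x^4·y' + 4x^3y
  d/dx[-1] = 0

Collecting, the y'-free part is the partial derivative in x and the y' coefficient is the partial derivative in y:
  ∂F/∂x = 4x^3y
  ∂F/∂y = x^4

so d/dx[F(x, y(x))] = ∂F/∂x + (∂F/∂y)·y' = 0. Rearranging,
  dy/dx = -(∂F/∂x)/(∂F/∂y) = -(4x^3y)/(x^4) = -4y/x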